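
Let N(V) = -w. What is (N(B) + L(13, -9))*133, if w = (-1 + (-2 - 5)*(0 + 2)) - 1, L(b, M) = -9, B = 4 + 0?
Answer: 931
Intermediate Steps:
B = 4
w = -16 (w = (-1 - 7*2) - 1 = (-1 - 14) - 1 = -15 - 1 = -16)
N(V) = 16 (N(V) = -1*(-16) = 16)
(N(B) + L(13, -9))*133 = (16 - 9)*133 = 7*133 = 931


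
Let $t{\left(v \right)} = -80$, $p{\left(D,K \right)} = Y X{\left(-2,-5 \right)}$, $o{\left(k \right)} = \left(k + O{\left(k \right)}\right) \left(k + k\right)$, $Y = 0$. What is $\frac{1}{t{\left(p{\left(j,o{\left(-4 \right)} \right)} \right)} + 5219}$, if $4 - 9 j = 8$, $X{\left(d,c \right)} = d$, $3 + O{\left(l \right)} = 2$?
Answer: $\frac{1}{5139} \approx 0.00019459$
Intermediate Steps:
$O{\left(l \right)} = -1$ ($O{\left(l \right)} = -3 + 2 = -1$)
$j = - \frac{4}{9}$ ($j = \frac{4}{9} - \frac{8}{9} = - \frac{4}{9} \approx -0.44444$)
$o{\left(k \right)} = 2 k \left(-1 + k\right)$ ($o{\left(k \right)} = \left(k - 1\right) \left(k + k\right) = \left(-1 + k\right) 2 k = 2 k \left(-1 + k\right)$)
$p{\left(D,K \right)} = 0$ ($p{\left(D,K \right)} = 0 \left(-2\right) = 0$)
$\frac{1}{t{\left(p{\left(j,o{\left(-4 \right)} \right)} \right)} + 5219} = \frac{1}{-80 + 5219} = \frac{1}{5139}$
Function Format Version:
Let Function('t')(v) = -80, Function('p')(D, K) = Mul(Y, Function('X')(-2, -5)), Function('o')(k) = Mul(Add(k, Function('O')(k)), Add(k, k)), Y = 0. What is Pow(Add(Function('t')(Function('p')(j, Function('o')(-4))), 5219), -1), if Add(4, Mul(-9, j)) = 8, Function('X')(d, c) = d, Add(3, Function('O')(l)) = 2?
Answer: Rational(1, 5139) ≈ 0.00019459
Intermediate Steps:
Function('O')(l) = -1 (Function('O')(l) = Add(-3, 2) = -1)
j = Rational(-4, 9) (j = Add(Rational(4, 9), Mul(Rational(-1, 9), 8)) = Add(Rational(4, 9), Rational(-8, 9)) = Rational(-4, 9) ≈ -0.44444)
Function('o')(k) = Mul(2, k, Add(-1, k)) (Function('o')(k) = Mul(Add(k, -1), Add(k, k)) = Mul(Add(-1, k), Mul(2, k)) = Mul(2, k, Add(-1, k)))
Function('p')(D, K) = 0 (Function('p')(D, K) = Mul(0, -2) = 0)
Pow(Add(Function('t')(Function('p')(j, Function('o')(-4))), 5219), -1) = Pow(Add(-80, 5219), -1) = Pow(5139, -1) = Rational(1, 5139)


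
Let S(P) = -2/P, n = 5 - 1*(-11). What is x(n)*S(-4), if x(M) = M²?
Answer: 128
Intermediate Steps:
n = 16 (n = 5 + 11 = 16)
x(n)*S(-4) = 16²*(-2/(-4)) = 256*(-2*(-¼)) = 256*(½) = 128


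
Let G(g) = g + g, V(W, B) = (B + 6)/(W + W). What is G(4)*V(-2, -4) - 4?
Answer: -8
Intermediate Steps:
V(W, B) = (6 + B)/(2*W) (V(W, B) = (6 + B)/((2*W)) = (6 + B)*(1/(2*W)) = (6 + B)/(2*W))
G(g) = 2*g
G(4)*V(-2, -4) - 4 = (2*4)*((½)*(6 - 4)/(-2)) - 4 = 8*((½)*(-½)*2) - 4 = 8*(-½) - 4 = -4 - 4 = -8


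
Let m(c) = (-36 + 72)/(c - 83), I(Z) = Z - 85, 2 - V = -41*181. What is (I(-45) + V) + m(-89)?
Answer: 313590/43 ≈ 7292.8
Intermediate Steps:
V = 7423 (V = 2 - (-41)*181 = 2 - 1*(-7421) = 2 + 7421 = 7423)
I(Z) = -85 + Z
m(c) = 36/(-83 + c)
(I(-45) + V) + m(-89) = ((-85 - 45) + 7423) + 36/(-83 - 89) = (-130 + 7423) + 36/(-172) = 7293 + 36*(-1/172) = 7293 - 9/43 = 313590/43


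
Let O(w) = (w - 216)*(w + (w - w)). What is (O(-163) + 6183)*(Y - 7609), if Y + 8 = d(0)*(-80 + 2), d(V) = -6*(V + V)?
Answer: -517651320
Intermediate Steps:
d(V) = -12*V
O(w) = w*(-216 + w) (O(w) = (-216 + w)*(w + 0) = (-216 + w)*w = w*(-216 + w))
Y = -8 (Y = -8 + (-12*0)*(-80 + 2) = -8 + 0*(-78) = -8 + 0 = -8)
(O(-163) + 6183)*(Y - 7609) = (-163*(-216 - 163) + 6183)*(-8 - 7609) = (-163*(-379) + 6183)*(-7617) = (61777 + 6183)*(-7617) = 67960*(-7617) = -517651320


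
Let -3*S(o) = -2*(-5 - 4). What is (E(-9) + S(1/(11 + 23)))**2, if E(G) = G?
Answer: 225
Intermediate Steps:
S(o) = -6 (S(o) = -(-2)*(-5 - 4)/3 = -(-2)*(-9)/3 = -1/3*18 = -6)
(E(-9) + S(1/(11 + 23)))**2 = (-9 - 6)**2 = (-15)**2 = 225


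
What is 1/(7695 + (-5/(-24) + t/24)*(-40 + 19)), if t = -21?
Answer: 1/7709 ≈ 0.00012972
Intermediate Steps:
1/(7695 + (-5/(-24) + t/24)*(-40 + 19)) = 1/(7695 + (-5/(-24) - 21/24)*(-40 + 19)) = 1/(7695 + (-5*(-1/24) - 21*1/24)*(-21)) = 1/(7695 + (5/24 - 7/8)*(-21)) = 1/(7695 - ⅔*(-21)) = 1/(7695 + 14) = 1/7709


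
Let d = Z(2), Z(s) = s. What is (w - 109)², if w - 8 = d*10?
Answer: 6561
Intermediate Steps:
d = 2
w = 28 (w = 8 + 2*10 = 8 + 20 = 28)
(w - 109)² = (28 - 109)² = (-81)² = 6561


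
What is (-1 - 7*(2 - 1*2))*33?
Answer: -33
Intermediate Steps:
(-1 - 7*(2 - 1*2))*33 = (-1 - 7*(2 - 2))*33 = (-1 - 7*0)*33 = (-1 + 0)*33 = -1*33 = -33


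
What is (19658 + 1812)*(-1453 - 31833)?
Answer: -714650420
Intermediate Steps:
(19658 + 1812)*(-1453 - 31833) = 21470*(-33286) = -714650420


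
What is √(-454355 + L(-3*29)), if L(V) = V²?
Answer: I*√446786 ≈ 668.42*I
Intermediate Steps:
√(-454355 + L(-3*29)) = √(-454355 + (-3*29)²) = √(-454355 + (-87)²) = √(-454355 + 7569) = √(-446786) = I*√446786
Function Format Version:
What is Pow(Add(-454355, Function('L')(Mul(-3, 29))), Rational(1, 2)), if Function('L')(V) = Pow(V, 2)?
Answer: Mul(I, Pow(446786, Rational(1, 2))) ≈ Mul(668.42, I)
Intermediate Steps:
Pow(Add(-454355, Function('L')(Mul(-3, 29))), Rational(1, 2)) = Pow(Add(-454355, Pow(Mul(-3, 29), 2)), Rational(1, 2)) = Pow(Add(-454355, Pow(-87, 2)), Rational(1, 2)) = Pow(Add(-454355, 7569), Rational(1, 2)) = Pow(-446786, Rational(1, 2)) = Mul(I, Pow(446786, Rational(1, 2)))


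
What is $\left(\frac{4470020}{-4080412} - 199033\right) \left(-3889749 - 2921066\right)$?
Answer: $\frac{1382835716277731760}{1020103} \approx 1.3556 \cdot 10^{12}$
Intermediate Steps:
$\left(\frac{4470020}{-4080412} - 199033\right) \left(-3889749 - 2921066\right) = \left(4470020 \left(- \frac{1}{4080412}\right) - 199033\right) \left(-6810815\right) = \left(- \frac{1117505}{1020103} - 199033\right) \left(-6810815\right) = \left(- \frac{203035277904}{1020103}\right) \left(-6810815\right) = \frac{1382835716277731760}{1020103}$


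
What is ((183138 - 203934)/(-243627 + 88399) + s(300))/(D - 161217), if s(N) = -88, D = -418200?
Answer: 3409817/22485435519 ≈ 0.00015165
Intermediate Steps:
((183138 - 203934)/(-243627 + 88399) + s(300))/(D - 161217) = ((183138 - 203934)/(-243627 + 88399) - 88)/(-418200 - 161217) = (-20796/(-155228) - 88)/(-579417) = (-20796*(-1/155228) - 88)*(-1/579417) = (5199/38807 - 88)*(-1/579417) = -3409817/38807*(-1/579417) = 3409817/22485435519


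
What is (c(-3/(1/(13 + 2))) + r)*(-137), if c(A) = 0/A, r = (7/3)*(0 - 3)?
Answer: 959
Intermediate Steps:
r = -7 (r = (7*(⅓))*(-3) = (7/3)*(-3) = -7)
c(A) = 0
(c(-3/(1/(13 + 2))) + r)*(-137) = (0 - 7)*(-137) = -7*(-137) = 959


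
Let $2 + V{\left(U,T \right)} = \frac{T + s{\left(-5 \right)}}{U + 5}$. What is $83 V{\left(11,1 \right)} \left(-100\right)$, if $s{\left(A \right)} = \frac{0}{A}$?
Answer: $\frac{64325}{4} \approx 16081.0$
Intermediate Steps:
$s{\left(A \right)} = 0$
$V{\left(U,T \right)} = -2 + \frac{T}{5 + U}$ ($V{\left(U,T \right)} = -2 + \frac{T + 0}{U + 5} = -2 + \frac{T}{5 + U}$)
$83 V{\left(11,1 \right)} \left(-100\right) = 83 \frac{-10 + 1 - 22}{5 + 11} \left(-100\right) = 83 \frac{-10 + 1 - 22}{16} \left(-100\right) = 83 \cdot \frac{1}{16} \left(-31\right) \left(-100\right) = 83 \left(- \frac{31}{16}\right) \left(-100\right) = \left(- \frac{2573}{16}\right) \left(-100\right) = \frac{64325}{4}$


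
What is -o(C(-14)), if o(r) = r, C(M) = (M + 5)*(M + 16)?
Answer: 18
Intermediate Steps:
C(M) = (5 + M)*(16 + M)
-o(C(-14)) = -(80 + (-14)**2 + 21*(-14)) = -(80 + 196 - 294) = -1*(-18) = 18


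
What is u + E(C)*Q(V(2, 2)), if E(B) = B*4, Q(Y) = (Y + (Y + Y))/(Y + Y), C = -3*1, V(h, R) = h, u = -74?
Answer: -92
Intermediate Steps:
C = -3
Q(Y) = 3/2 (Q(Y) = (Y + 2*Y)/((2*Y)) = (3*Y)*(1/(2*Y)) = 3/2)
E(B) = 4*B
u + E(C)*Q(V(2, 2)) = -74 + (4*(-3))*(3/2) = -74 - 12*3/2 = -74 - 18 = -92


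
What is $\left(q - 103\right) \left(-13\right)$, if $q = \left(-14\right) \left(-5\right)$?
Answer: $429$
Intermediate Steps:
$q = 70$
$\left(q - 103\right) \left(-13\right) = \left(70 - 103\right) \left(-13\right) = \left(-33\right) \left(-13\right) = 429$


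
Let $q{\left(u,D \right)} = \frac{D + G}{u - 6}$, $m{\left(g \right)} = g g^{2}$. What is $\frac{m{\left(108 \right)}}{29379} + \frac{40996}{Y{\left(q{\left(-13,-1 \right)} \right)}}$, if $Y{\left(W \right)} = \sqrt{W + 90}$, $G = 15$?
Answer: $\frac{419904}{9793} + \frac{10249 \sqrt{2014}}{106} \approx 4382.0$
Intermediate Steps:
$m{\left(g \right)} = g^{3}$
$q{\left(u,D \right)} = \frac{15 + D}{-6 + u}$ ($q{\left(u,D \right)} = \frac{D + 15}{u - 6} = \frac{15 + D}{-6 + u}$)
$Y{\left(W \right)} = \sqrt{90 + W}$
$\frac{m{\left(108 \right)}}{29379} + \frac{40996}{Y{\left(q{\left(-13,-1 \right)} \right)}} = \frac{108^{3}}{29379} + \frac{40996}{\sqrt{90 + \frac{15 - 1}{-6 - 13}}} = 1259712 \cdot \frac{1}{29379} + \frac{40996}{\sqrt{90 + \frac{1}{-19} \cdot 14}} = \frac{419904}{9793} + \frac{40996}{\sqrt{90 - \frac{14}{19}}} = \frac{419904}{9793} + \frac{40996}{\sqrt{\frac{1696}{19}}} = \frac{419904}{9793} + \frac{40996}{\frac{4}{19} \sqrt{2014}} = \frac{419904}{9793} + 40996 \frac{\sqrt{2014}}{424} = \frac{419904}{9793} + \frac{10249 \sqrt{2014}}{106}$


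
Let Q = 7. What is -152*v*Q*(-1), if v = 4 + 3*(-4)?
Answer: -8512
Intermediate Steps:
v = -8 (v = 4 - 12 = -8)
-152*v*Q*(-1) = -152*(-8*7)*(-1) = -(-8512)*(-1) = -152*56 = -8512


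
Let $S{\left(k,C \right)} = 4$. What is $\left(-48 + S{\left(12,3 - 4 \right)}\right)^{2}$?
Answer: $1936$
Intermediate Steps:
$\left(-48 + S{\left(12,3 - 4 \right)}\right)^{2} = \left(-48 + 4\right)^{2} = \left(-44\right)^{2} = 1936$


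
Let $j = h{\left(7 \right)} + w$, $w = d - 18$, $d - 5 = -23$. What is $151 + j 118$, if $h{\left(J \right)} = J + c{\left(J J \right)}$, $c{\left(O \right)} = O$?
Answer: $2511$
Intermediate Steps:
$d = -18$ ($d = 5 - 23 = -18$)
$w = -36$ ($w = -18 - 18 = -36$)
$h{\left(J \right)} = J + J^{2}$ ($h{\left(J \right)} = J + J J = J + J^{2}$)
$j = 20$ ($j = 7 \left(1 + 7\right) - 36 = 7 \cdot 8 - 36 = 56 - 36 = 20$)
$151 + j 118 = 151 + 20 \cdot 118 = 151 + 2360 = 2511$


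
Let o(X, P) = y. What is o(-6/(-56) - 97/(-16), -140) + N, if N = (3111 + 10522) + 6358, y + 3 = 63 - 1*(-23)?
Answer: 20074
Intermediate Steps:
y = 83 (y = -3 + (63 - 1*(-23)) = -3 + (63 + 23) = -3 + 86 = 83)
o(X, P) = 83
N = 19991 (N = 13633 + 6358 = 19991)
o(-6/(-56) - 97/(-16), -140) + N = 83 + 19991 = 20074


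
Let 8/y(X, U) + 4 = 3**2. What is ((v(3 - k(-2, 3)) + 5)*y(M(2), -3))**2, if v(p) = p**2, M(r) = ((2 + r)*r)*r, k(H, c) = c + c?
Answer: 12544/25 ≈ 501.76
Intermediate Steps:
k(H, c) = 2*c
M(r) = r**2*(2 + r) (M(r) = (r*(2 + r))*r = r**2*(2 + r))
y(X, U) = 8/5 (y(X, U) = 8/(-4 + 3**2) = 8/(-4 + 9) = 8/5)
((v(3 - k(-2, 3)) + 5)*y(M(2), -3))**2 = (((3 - 2*3)**2 + 5)*(8/5))**2 = (((3 - 1*6)**2 + 5)*(8/5))**2 = (((3 - 6)**2 + 5)*(8/5))**2 = (((-3)**2 + 5)*(8/5))**2 = ((9 + 5)*(8/5))**2 = (14*(8/5))**2 = (112/5)**2 = 12544/25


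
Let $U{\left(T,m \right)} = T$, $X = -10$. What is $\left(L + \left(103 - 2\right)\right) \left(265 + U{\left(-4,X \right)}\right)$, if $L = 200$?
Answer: $78561$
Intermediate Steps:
$\left(L + \left(103 - 2\right)\right) \left(265 + U{\left(-4,X \right)}\right) = \left(200 + \left(103 - 2\right)\right) \left(265 - 4\right) = \left(200 + \left(103 - 2\right)\right) 261 = \left(200 + 101\right) 261 = 301 \cdot 261 = 78561$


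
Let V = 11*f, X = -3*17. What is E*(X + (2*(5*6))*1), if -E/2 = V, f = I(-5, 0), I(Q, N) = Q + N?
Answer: 990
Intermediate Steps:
I(Q, N) = N + Q
f = -5 (f = 0 - 5 = -5)
X = -51
V = -55 (V = 11*(-5) = -55)
E = 110 (E = -2*(-55) = 110)
E*(X + (2*(5*6))*1) = 110*(-51 + (2*(5*6))*1) = 110*(-51 + (2*30)*1) = 110*(-51 + 60*1) = 110*(-51 + 60) = 110*9 = 990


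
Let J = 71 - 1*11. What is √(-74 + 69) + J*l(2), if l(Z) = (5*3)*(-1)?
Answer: -900 + I*√5 ≈ -900.0 + 2.2361*I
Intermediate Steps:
J = 60 (J = 71 - 11 = 60)
l(Z) = -15 (l(Z) = 15*(-1) = -15)
√(-74 + 69) + J*l(2) = √(-74 + 69) + 60*(-15) = √(-5) - 900 = I*√5 - 900 = -900 + I*√5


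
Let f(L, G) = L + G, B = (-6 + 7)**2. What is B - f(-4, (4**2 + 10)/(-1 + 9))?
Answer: 7/4 ≈ 1.7500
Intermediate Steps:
B = 1 (B = 1**2 = 1)
f(L, G) = G + L
B - f(-4, (4**2 + 10)/(-1 + 9)) = 1 - ((4**2 + 10)/(-1 + 9) - 4) = 1 - ((16 + 10)/8 - 4) = 1 - (26*(1/8) - 4) = 1 - (13/4 - 4) = 1 - 1*(-3/4) = 1 + 3/4 = 7/4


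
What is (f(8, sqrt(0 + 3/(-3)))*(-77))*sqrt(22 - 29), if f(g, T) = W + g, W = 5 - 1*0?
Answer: -1001*I*sqrt(7) ≈ -2648.4*I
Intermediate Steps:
W = 5 (W = 5 + 0 = 5)
f(g, T) = 5 + g
(f(8, sqrt(0 + 3/(-3)))*(-77))*sqrt(22 - 29) = ((5 + 8)*(-77))*sqrt(22 - 29) = (13*(-77))*sqrt(-7) = -1001*I*sqrt(7)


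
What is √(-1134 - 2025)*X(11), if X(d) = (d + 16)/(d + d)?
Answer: 243*I*√39/22 ≈ 68.979*I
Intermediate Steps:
X(d) = (16 + d)/(2*d) (X(d) = (16 + d)/((2*d)) = (16 + d)*(1/(2*d)) = (16 + d)/(2*d))
√(-1134 - 2025)*X(11) = √(-1134 - 2025)*((½)*(16 + 11)/11) = √(-3159)*((½)*(1/11)*27) = (9*I*√39)*(27/22) = 243*I*√39/22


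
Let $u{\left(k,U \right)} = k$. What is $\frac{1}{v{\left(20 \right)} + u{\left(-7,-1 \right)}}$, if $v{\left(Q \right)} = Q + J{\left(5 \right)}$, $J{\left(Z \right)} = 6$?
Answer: $\frac{1}{19} \approx 0.052632$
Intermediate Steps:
$v{\left(Q \right)} = 6 + Q$ ($v{\left(Q \right)} = Q + 6 = 6 + Q$)
$\frac{1}{v{\left(20 \right)} + u{\left(-7,-1 \right)}} = \frac{1}{\left(6 + 20\right) - 7} = \frac{1}{26 - 7} = \frac{1}{19}$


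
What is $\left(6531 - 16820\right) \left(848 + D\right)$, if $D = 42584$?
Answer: $-446871848$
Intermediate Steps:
$\left(6531 - 16820\right) \left(848 + D\right) = \left(6531 - 16820\right) \left(848 + 42584\right) = \left(-10289\right) 43432 = -446871848$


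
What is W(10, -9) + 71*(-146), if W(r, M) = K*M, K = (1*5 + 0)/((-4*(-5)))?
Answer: -41473/4 ≈ -10368.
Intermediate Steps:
K = 1/4 (K = (5 + 0)/20 = 5*(1/20) = 1/4 ≈ 0.25000)
W(r, M) = M/4
W(10, -9) + 71*(-146) = (1/4)*(-9) + 71*(-146) = -9/4 - 10366 = -41473/4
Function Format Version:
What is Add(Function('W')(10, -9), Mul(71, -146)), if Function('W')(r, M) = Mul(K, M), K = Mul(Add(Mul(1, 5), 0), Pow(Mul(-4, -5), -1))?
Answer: Rational(-41473, 4) ≈ -10368.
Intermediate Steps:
K = Rational(1, 4) (K = Mul(Add(5, 0), Pow(20, -1)) = Mul(5, Rational(1, 20)) = Rational(1, 4) ≈ 0.25000)
Function('W')(r, M) = Mul(Rational(1, 4), M)
Add(Function('W')(10, -9), Mul(71, -146)) = Add(Mul(Rational(1, 4), -9), Mul(71, -146)) = Add(Rational(-9, 4), -10366) = Rational(-41473, 4)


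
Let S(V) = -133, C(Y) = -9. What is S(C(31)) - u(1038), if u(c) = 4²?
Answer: -149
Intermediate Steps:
u(c) = 16
S(C(31)) - u(1038) = -133 - 1*16 = -133 - 16 = -149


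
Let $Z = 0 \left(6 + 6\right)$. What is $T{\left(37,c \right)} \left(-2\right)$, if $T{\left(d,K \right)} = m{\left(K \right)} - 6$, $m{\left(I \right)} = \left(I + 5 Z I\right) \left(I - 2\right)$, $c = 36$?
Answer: $-2436$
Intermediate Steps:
$Z = 0$ ($Z = 0 \cdot 12 = 0$)
$m{\left(I \right)} = I \left(-2 + I\right)$ ($m{\left(I \right)} = \left(I + 5 \cdot 0 I\right) \left(I - 2\right) = \left(I + 0 I\right) \left(-2 + I\right) = \left(I + 0\right) \left(-2 + I\right) = I \left(-2 + I\right)$)
$T{\left(d,K \right)} = -6 + K \left(-2 + K\right)$ ($T{\left(d,K \right)} = K \left(-2 + K\right) - 6 = -6 + K \left(-2 + K\right)$)
$T{\left(37,c \right)} \left(-2\right) = \left(-6 + 36 \left(-2 + 36\right)\right) \left(-2\right) = \left(-6 + 36 \cdot 34\right) \left(-2\right) = \left(-6 + 1224\right) \left(-2\right) = 1218 \left(-2\right) = -2436$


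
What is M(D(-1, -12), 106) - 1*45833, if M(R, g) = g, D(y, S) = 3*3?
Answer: -45727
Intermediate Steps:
D(y, S) = 9
M(D(-1, -12), 106) - 1*45833 = 106 - 1*45833 = 106 - 45833 = -45727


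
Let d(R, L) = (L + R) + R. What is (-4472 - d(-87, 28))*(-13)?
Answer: 56238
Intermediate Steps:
d(R, L) = L + 2*R
(-4472 - d(-87, 28))*(-13) = (-4472 - (28 + 2*(-87)))*(-13) = (-4472 - (28 - 174))*(-13) = (-4472 - 1*(-146))*(-13) = (-4472 + 146)*(-13) = -4326*(-13) = 56238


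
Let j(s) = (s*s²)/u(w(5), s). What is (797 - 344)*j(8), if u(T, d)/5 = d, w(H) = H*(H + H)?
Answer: 28992/5 ≈ 5798.4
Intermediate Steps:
w(H) = 2*H² (w(H) = H*(2*H) = 2*H²)
u(T, d) = 5*d
j(s) = s²/5 (j(s) = (s*s²)/((5*s)) = s³*(1/(5*s)) = s²/5)
(797 - 344)*j(8) = (797 - 344)*((⅕)*8²) = 453*((⅕)*64) = 453*(64/5) = 28992/5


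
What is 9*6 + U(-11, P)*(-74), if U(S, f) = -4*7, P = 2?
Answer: 2126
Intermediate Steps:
U(S, f) = -28
9*6 + U(-11, P)*(-74) = 9*6 - 28*(-74) = 54 + 2072 = 2126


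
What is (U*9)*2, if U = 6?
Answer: 108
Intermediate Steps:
(U*9)*2 = (6*9)*2 = 54*2 = 108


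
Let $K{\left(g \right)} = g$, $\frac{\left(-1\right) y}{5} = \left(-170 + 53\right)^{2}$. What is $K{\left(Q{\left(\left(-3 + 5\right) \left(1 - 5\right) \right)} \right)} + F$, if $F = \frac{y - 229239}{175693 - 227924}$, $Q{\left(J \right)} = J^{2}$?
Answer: $\frac{3640468}{52231} \approx 69.699$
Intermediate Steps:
$y = -68445$ ($y = - 5 \left(-170 + 53\right)^{2} = - 5 \left(-117\right)^{2} = \left(-5\right) 13689 = -68445$)
$F = \frac{297684}{52231}$ ($F = \frac{-68445 - 229239}{175693 - 227924} = - \frac{297684}{-52231} = \left(-297684\right) \left(- \frac{1}{52231}\right) = \frac{297684}{52231} \approx 5.6994$)
$K{\left(Q{\left(\left(-3 + 5\right) \left(1 - 5\right) \right)} \right)} + F = \left(\left(-3 + 5\right) \left(1 - 5\right)\right)^{2} + \frac{297684}{52231} = \left(2 \left(-4\right)\right)^{2} + \frac{297684}{52231} = \left(-8\right)^{2} + \frac{297684}{52231} = 64 + \frac{297684}{52231} = \frac{3640468}{52231}$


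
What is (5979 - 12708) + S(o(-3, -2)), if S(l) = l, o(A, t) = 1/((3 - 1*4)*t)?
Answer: -13457/2 ≈ -6728.5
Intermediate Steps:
o(A, t) = -1/t (o(A, t) = 1/((3 - 4)*t) = 1/(-t) = -1/t)
(5979 - 12708) + S(o(-3, -2)) = (5979 - 12708) - 1/(-2) = -6729 - 1*(-½) = -6729 + ½ = -13457/2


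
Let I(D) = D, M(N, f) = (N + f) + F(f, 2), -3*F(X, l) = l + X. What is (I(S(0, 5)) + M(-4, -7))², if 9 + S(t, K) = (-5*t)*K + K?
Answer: 1600/9 ≈ 177.78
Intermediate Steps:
F(X, l) = -X/3 - l/3 (F(X, l) = -(l + X)/3 = -(X + l)/3 = -X/3 - l/3)
S(t, K) = -9 + K - 5*K*t (S(t, K) = -9 + ((-5*t)*K + K) = -9 + (-5*K*t + K) = -9 + (K - 5*K*t) = -9 + K - 5*K*t)
M(N, f) = -⅔ + N + 2*f/3 (M(N, f) = (N + f) + (-f/3 - ⅓*2) = (N + f) + (-f/3 - ⅔) = (N + f) + (-⅔ - f/3) = -⅔ + N + 2*f/3)
(I(S(0, 5)) + M(-4, -7))² = ((-9 + 5 - 5*5*0) + (-⅔ - 4 + (⅔)*(-7)))² = ((-9 + 5 + 0) + (-⅔ - 4 - 14/3))² = (-4 - 28/3)² = (-40/3)² = 1600/9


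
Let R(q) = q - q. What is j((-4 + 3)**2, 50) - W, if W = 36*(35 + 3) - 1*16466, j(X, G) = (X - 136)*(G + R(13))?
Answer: 8348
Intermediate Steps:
R(q) = 0
j(X, G) = G*(-136 + X) (j(X, G) = (X - 136)*(G + 0) = (-136 + X)*G = G*(-136 + X))
W = -15098 (W = 36*38 - 16466 = 1368 - 16466 = -15098)
j((-4 + 3)**2, 50) - W = 50*(-136 + (-4 + 3)**2) - 1*(-15098) = 50*(-136 + (-1)**2) + 15098 = 50*(-136 + 1) + 15098 = 50*(-135) + 15098 = -6750 + 15098 = 8348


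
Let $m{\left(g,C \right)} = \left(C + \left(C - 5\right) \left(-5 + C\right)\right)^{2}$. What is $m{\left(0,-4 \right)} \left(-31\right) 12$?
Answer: $-2205588$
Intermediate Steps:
$m{\left(g,C \right)} = \left(C + \left(-5 + C\right)^{2}\right)^{2}$ ($m{\left(g,C \right)} = \left(C + \left(-5 + C\right) \left(-5 + C\right)\right)^{2} = \left(C + \left(-5 + C\right)^{2}\right)^{2}$)
$m{\left(0,-4 \right)} \left(-31\right) 12 = \left(-4 + \left(-5 - 4\right)^{2}\right)^{2} \left(-31\right) 12 = \left(-4 + \left(-9\right)^{2}\right)^{2} \left(-31\right) 12 = \left(-4 + 81\right)^{2} \left(-31\right) 12 = 77^{2} \left(-31\right) 12 = 5929 \left(-31\right) 12 = \left(-183799\right) 12 = -2205588$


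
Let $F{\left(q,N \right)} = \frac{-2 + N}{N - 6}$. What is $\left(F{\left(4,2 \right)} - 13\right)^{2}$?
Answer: $169$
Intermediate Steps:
$F{\left(q,N \right)} = \frac{-2 + N}{-6 + N}$
$\left(F{\left(4,2 \right)} - 13\right)^{2} = \left(\frac{-2 + 2}{-6 + 2} - 13\right)^{2} = \left(\frac{1}{-4} \cdot 0 - 13\right)^{2} = \left(\left(- \frac{1}{4}\right) 0 - 13\right)^{2} = \left(0 - 13\right)^{2} = \left(-13\right)^{2} = 169$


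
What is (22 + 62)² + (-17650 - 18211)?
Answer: -28805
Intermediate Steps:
(22 + 62)² + (-17650 - 18211) = 84² - 35861 = 7056 - 35861 = -28805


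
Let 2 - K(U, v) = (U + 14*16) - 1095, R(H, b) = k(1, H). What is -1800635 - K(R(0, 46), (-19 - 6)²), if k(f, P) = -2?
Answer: -1801510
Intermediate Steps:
R(H, b) = -2
K(U, v) = 873 - U (K(U, v) = 2 - ((U + 14*16) - 1095) = 2 - ((U + 224) - 1095) = 2 - ((224 + U) - 1095) = 2 - (-871 + U) = 2 + (871 - U) = 873 - U)
-1800635 - K(R(0, 46), (-19 - 6)²) = -1800635 - (873 - 1*(-2)) = -1800635 - (873 + 2) = -1800635 - 1*875 = -1800635 - 875 = -1801510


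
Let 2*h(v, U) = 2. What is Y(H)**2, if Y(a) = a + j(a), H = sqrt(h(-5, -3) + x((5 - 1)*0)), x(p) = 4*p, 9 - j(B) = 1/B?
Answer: 81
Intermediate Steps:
j(B) = 9 - 1/B
h(v, U) = 1 (h(v, U) = (1/2)*2 = 1)
H = 1 (H = sqrt(1 + 4*((5 - 1)*0)) = sqrt(1 + 4*(4*0)) = sqrt(1 + 4*0) = sqrt(1 + 0) = sqrt(1) = 1)
Y(a) = 9 + a - 1/a (Y(a) = a + (9 - 1/a) = 9 + a - 1/a)
Y(H)**2 = (9 + 1 - 1/1)**2 = (9 + 1 - 1*1)**2 = (9 + 1 - 1)**2 = 9**2 = 81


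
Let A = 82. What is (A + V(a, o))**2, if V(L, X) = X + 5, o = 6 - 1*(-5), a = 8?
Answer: 9604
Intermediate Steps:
o = 11 (o = 6 + 5 = 11)
V(L, X) = 5 + X
(A + V(a, o))**2 = (82 + (5 + 11))**2 = (82 + 16)**2 = 98**2 = 9604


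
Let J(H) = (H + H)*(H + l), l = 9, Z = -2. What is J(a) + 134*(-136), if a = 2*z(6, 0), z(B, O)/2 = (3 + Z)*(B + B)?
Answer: -12752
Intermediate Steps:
z(B, O) = 4*B (z(B, O) = 2*((3 - 2)*(B + B)) = 2*(1*(2*B)) = 2*(2*B) = 4*B)
a = 48 (a = 2*(4*6) = 2*24 = 48)
J(H) = 2*H*(9 + H) (J(H) = (H + H)*(H + 9) = (2*H)*(9 + H) = 2*H*(9 + H))
J(a) + 134*(-136) = 2*48*(9 + 48) + 134*(-136) = 2*48*57 - 18224 = 5472 - 18224 = -12752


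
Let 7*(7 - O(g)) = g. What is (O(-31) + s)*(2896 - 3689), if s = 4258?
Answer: -23699598/7 ≈ -3.3857e+6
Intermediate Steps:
O(g) = 7 - g/7
(O(-31) + s)*(2896 - 3689) = ((7 - ⅐*(-31)) + 4258)*(2896 - 3689) = ((7 + 31/7) + 4258)*(-793) = (80/7 + 4258)*(-793) = (29886/7)*(-793) = -23699598/7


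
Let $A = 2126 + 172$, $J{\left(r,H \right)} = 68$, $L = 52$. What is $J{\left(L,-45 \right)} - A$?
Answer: $-2230$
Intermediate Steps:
$A = 2298$
$J{\left(L,-45 \right)} - A = 68 - 2298 = -2230$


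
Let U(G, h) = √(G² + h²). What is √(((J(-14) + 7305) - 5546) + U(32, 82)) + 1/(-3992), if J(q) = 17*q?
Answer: -1/3992 + √(1521 + 2*√1937) ≈ 40.112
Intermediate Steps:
√(((J(-14) + 7305) - 5546) + U(32, 82)) + 1/(-3992) = √(((17*(-14) + 7305) - 5546) + √(32² + 82²)) + 1/(-3992) = √(((-238 + 7305) - 5546) + √(1024 + 6724)) - 1/3992 = √((7067 - 5546) + √7748) - 1/3992 = √(1521 + 2*√1937) - 1/3992 = -1/3992 + √(1521 + 2*√1937)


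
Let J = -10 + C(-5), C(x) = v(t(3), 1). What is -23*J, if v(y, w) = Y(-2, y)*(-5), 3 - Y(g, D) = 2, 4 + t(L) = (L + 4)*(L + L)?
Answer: 345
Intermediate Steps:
t(L) = -4 + 2*L*(4 + L) (t(L) = -4 + (L + 4)*(L + L) = -4 + (4 + L)*(2*L) = -4 + 2*L*(4 + L))
Y(g, D) = 1 (Y(g, D) = 3 - 1*2 = 3 - 2 = 1)
v(y, w) = -5 (v(y, w) = 1*(-5) = -5)
C(x) = -5
J = -15 (J = -10 - 5 = -15)
-23*J = -23*(-15) = 345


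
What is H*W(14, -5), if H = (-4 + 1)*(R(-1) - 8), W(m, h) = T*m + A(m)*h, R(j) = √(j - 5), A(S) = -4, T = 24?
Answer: 8544 - 1068*I*√6 ≈ 8544.0 - 2616.1*I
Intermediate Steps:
R(j) = √(-5 + j)
W(m, h) = -4*h + 24*m (W(m, h) = 24*m - 4*h = -4*h + 24*m)
H = 24 - 3*I*√6 (H = (-4 + 1)*(√(-5 - 1) - 8) = -3*(√(-6) - 8) = -3*(I*√6 - 8) = -3*(-8 + I*√6) = 24 - 3*I*√6 ≈ 24.0 - 7.3485*I)
H*W(14, -5) = (24 - 3*I*√6)*(-4*(-5) + 24*14) = (24 - 3*I*√6)*(20 + 336) = (24 - 3*I*√6)*356 = 8544 - 1068*I*√6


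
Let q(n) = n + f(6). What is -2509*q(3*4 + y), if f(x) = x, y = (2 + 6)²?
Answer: -205738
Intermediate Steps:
y = 64 (y = 8² = 64)
q(n) = 6 + n (q(n) = n + 6 = 6 + n)
-2509*q(3*4 + y) = -2509*(6 + (3*4 + 64)) = -2509*(6 + (12 + 64)) = -2509*(6 + 76) = -2509*82 = -205738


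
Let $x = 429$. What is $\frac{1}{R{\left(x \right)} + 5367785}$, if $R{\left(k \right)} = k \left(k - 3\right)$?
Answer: $\frac{1}{5550539} \approx 1.8016 \cdot 10^{-7}$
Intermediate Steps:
$R{\left(k \right)} = k \left(-3 + k\right)$
$\frac{1}{R{\left(x \right)} + 5367785} = \frac{1}{429 \left(-3 + 429\right) + 5367785} = \frac{1}{429 \cdot 426 + 5367785} = \frac{1}{182754 + 5367785} = \frac{1}{5550539}$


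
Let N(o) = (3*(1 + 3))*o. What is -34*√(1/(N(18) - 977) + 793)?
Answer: -136*√28702637/761 ≈ -957.45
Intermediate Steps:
N(o) = 12*o (N(o) = (3*4)*o = 12*o)
-34*√(1/(N(18) - 977) + 793) = -34*√(1/(12*18 - 977) + 793) = -34*√(1/(216 - 977) + 793) = -34*√(1/(-761) + 793) = -34*√(-1/761 + 793) = -136*√28702637/761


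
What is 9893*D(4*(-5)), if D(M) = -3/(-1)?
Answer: 29679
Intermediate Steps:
D(M) = 3 (D(M) = -3*(-1) = 3)
9893*D(4*(-5)) = 9893*3 = 29679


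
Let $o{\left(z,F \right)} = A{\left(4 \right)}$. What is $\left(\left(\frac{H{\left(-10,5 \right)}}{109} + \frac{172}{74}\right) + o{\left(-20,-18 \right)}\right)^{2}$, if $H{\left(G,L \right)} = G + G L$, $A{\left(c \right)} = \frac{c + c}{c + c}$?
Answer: $\frac{125148969}{16265089} \approx 7.6943$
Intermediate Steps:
$A{\left(c \right)} = 1$ ($A{\left(c \right)} = \frac{2 c}{2 c} = 2 c \frac{1}{2 c} = 1$)
$o{\left(z,F \right)} = 1$
$\left(\left(\frac{H{\left(-10,5 \right)}}{109} + \frac{172}{74}\right) + o{\left(-20,-18 \right)}\right)^{2} = \left(\left(\frac{\left(-10\right) \left(1 + 5\right)}{109} + \frac{172}{74}\right) + 1\right)^{2} = \left(\left(\left(-10\right) 6 \cdot \frac{1}{109} + 172 \cdot \frac{1}{74}\right) + 1\right)^{2} = \left(\left(\left(-60\right) \frac{1}{109} + \frac{86}{37}\right) + 1\right)^{2} = \left(\left(- \frac{60}{109} + \frac{86}{37}\right) + 1\right)^{2} = \left(\frac{7154}{4033} + 1\right)^{2} = \left(\frac{11187}{4033}\right)^{2} = \frac{125148969}{16265089}$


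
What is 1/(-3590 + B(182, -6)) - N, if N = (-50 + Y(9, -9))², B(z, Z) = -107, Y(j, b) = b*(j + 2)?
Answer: -82077098/3697 ≈ -22201.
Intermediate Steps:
Y(j, b) = b*(2 + j)
N = 22201 (N = (-50 - 9*(2 + 9))² = (-50 - 9*11)² = (-50 - 99)² = (-149)² = 22201)
1/(-3590 + B(182, -6)) - N = 1/(-3590 - 107) - 1*22201 = 1/(-3697) - 22201 = -1/3697 - 22201 = -82077098/3697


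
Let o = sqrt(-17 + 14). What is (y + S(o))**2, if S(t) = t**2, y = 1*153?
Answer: 22500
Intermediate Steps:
y = 153
o = I*sqrt(3) (o = sqrt(-3) = I*sqrt(3) ≈ 1.732*I)
(y + S(o))**2 = (153 + (I*sqrt(3))**2)**2 = (153 - 3)**2 = 150**2 = 22500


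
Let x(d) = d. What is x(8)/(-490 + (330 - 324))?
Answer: -2/121 ≈ -0.016529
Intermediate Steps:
x(8)/(-490 + (330 - 324)) = 8/(-490 + (330 - 324)) = 8/(-490 + 6) = 8/(-484) = 8*(-1/484) = -2/121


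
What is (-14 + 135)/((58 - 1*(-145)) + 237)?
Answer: 11/40 ≈ 0.27500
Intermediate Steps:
(-14 + 135)/((58 - 1*(-145)) + 237) = 121/((58 + 145) + 237) = 121/(203 + 237) = 121/440 = 121*(1/440) = 11/40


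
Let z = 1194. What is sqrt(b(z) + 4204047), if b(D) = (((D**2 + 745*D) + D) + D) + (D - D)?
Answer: sqrt(6521601) ≈ 2553.7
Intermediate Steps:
b(D) = D**2 + 747*D (b(D) = ((D**2 + 746*D) + D) + 0 = (D**2 + 747*D) + 0 = D**2 + 747*D)
sqrt(b(z) + 4204047) = sqrt(1194*(747 + 1194) + 4204047) = sqrt(1194*1941 + 4204047) = sqrt(2317554 + 4204047) = sqrt(6521601)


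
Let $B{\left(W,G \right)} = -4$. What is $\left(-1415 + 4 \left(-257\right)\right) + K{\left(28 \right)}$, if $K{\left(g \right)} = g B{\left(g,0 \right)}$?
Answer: $-2555$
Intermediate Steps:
$K{\left(g \right)} = - 4 g$ ($K{\left(g \right)} = g \left(-4\right) = - 4 g$)
$\left(-1415 + 4 \left(-257\right)\right) + K{\left(28 \right)} = \left(-1415 + 4 \left(-257\right)\right) - 112 = \left(-1415 - 1028\right) - 112 = -2443 - 112 = -2555$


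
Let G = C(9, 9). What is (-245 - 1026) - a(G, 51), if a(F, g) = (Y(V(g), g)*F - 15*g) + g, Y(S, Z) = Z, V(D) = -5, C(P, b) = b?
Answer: -1016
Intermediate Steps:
G = 9
a(F, g) = -14*g + F*g (a(F, g) = (g*F - 15*g) + g = (F*g - 15*g) + g = (-15*g + F*g) + g = -14*g + F*g)
(-245 - 1026) - a(G, 51) = (-245 - 1026) - 51*(-14 + 9) = -1271 - 51*(-5) = -1271 - 1*(-255) = -1271 + 255 = -1016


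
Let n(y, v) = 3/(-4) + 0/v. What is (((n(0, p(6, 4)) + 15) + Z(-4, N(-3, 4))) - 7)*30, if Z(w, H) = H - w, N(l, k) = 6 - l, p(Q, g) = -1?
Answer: 1215/2 ≈ 607.50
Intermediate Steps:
n(y, v) = -¾ (n(y, v) = 3*(-¼) + 0 = -¾ + 0 = -¾)
(((n(0, p(6, 4)) + 15) + Z(-4, N(-3, 4))) - 7)*30 = (((-¾ + 15) + ((6 - 1*(-3)) - 1*(-4))) - 7)*30 = ((57/4 + ((6 + 3) + 4)) - 7)*30 = ((57/4 + (9 + 4)) - 7)*30 = ((57/4 + 13) - 7)*30 = (109/4 - 7)*30 = (81/4)*30 = 1215/2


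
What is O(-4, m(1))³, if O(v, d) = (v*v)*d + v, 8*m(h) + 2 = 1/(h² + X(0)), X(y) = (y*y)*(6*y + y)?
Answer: -216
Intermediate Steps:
X(y) = 7*y³ (X(y) = y²*(7*y) = 7*y³)
m(h) = -¼ + 1/(8*h²) (m(h) = -¼ + 1/(8*(h² + 7*0³)) = -¼ + 1/(8*(h² + 7*0)) = -¼ + 1/(8*(h² + 0)) = -¼ + 1/(8*(h²)) = -¼ + 1/(8*h²))
O(v, d) = v + d*v² (O(v, d) = v²*d + v = d*v² + v = v + d*v²)
O(-4, m(1))³ = (-4*(1 + (-¼ + (⅛)/1²)*(-4)))³ = (-4*(1 + (-¼ + (⅛)*1)*(-4)))³ = (-4*(1 + (-¼ + ⅛)*(-4)))³ = (-4*(1 - ⅛*(-4)))³ = (-4*(1 + ½))³ = (-4*3/2)³ = (-6)³ = -216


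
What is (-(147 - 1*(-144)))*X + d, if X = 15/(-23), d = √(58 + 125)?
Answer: 4365/23 + √183 ≈ 203.31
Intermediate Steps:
d = √183 ≈ 13.528
X = -15/23 (X = 15*(-1/23) = -15/23 ≈ -0.65217)
(-(147 - 1*(-144)))*X + d = -(147 - 1*(-144))*(-15/23) + √183 = -(147 + 144)*(-15/23) + √183 = -1*291*(-15/23) + √183 = -291*(-15/23) + √183 = 4365/23 + √183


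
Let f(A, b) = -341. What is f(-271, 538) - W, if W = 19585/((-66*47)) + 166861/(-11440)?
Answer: -46939549/146640 ≈ -320.10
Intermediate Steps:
W = -3064691/146640 (W = 19585/(-3102) + 166861*(-1/11440) = 19585*(-1/3102) - 166861/11440 = -19585/3102 - 166861/11440 = -3064691/146640 ≈ -20.899)
f(-271, 538) - W = -341 - 1*(-3064691/146640) = -341 + 3064691/146640 = -46939549/146640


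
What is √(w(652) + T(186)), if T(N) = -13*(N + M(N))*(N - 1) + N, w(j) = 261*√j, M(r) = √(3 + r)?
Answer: √(-447144 - 7215*√21 + 522*√163) ≈ 688.14*I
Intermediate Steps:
T(N) = N - 13*(-1 + N)*(N + √(3 + N)) (T(N) = -13*(N + √(3 + N))*(N - 1) + N = -13*(N + √(3 + N))*(-1 + N) + N = -13*(-1 + N)*(N + √(3 + N)) + N = N - 13*(-1 + N)*(N + √(3 + N)))
√(w(652) + T(186)) = √(261*√652 + (-13*186² + 13*√(3 + 186) + 14*186 - 13*186*√(3 + 186))) = √(261*(2*√163) + (-13*34596 + 13*√189 + 2604 - 13*186*√189)) = √(522*√163 + (-449748 + 13*(3*√21) + 2604 - 13*186*3*√21)) = √(522*√163 + (-449748 + 39*√21 + 2604 - 7254*√21)) = √(522*√163 + (-447144 - 7215*√21)) = √(-447144 - 7215*√21 + 522*√163)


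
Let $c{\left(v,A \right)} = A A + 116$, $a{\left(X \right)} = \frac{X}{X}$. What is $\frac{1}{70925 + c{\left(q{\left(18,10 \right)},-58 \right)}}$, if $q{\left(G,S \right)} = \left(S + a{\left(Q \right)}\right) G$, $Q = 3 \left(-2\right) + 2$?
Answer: $\frac{1}{74405} \approx 1.344 \cdot 10^{-5}$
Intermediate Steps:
$Q = -4$ ($Q = -6 + 2 = -4$)
$a{\left(X \right)} = 1$
$q{\left(G,S \right)} = G \left(1 + S\right)$ ($q{\left(G,S \right)} = \left(S + 1\right) G = \left(1 + S\right) G = G \left(1 + S\right)$)
$c{\left(v,A \right)} = 116 + A^{2}$ ($c{\left(v,A \right)} = A^{2} + 116 = 116 + A^{2}$)
$\frac{1}{70925 + c{\left(q{\left(18,10 \right)},-58 \right)}} = \frac{1}{70925 + \left(116 + \left(-58\right)^{2}\right)} = \frac{1}{70925 + \left(116 + 3364\right)} = \frac{1}{70925 + 3480} = \frac{1}{74405}$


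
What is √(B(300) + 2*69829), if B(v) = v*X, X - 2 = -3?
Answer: √139358 ≈ 373.31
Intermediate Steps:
X = -1 (X = 2 - 3 = -1)
B(v) = -v (B(v) = v*(-1) = -v)
√(B(300) + 2*69829) = √(-1*300 + 2*69829) = √(-300 + 139658) = √139358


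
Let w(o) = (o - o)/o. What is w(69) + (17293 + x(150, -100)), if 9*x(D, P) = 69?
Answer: 51902/3 ≈ 17301.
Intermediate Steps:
w(o) = 0 (w(o) = 0/o = 0)
x(D, P) = 23/3 (x(D, P) = (1/9)*69 = 23/3)
w(69) + (17293 + x(150, -100)) = 0 + (17293 + 23/3) = 0 + 51902/3 = 51902/3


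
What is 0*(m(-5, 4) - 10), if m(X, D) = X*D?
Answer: 0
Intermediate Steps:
m(X, D) = D*X
0*(m(-5, 4) - 10) = 0*(4*(-5) - 10) = 0*(-20 - 10) = 0*(-30) = 0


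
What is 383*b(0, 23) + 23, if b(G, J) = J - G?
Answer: 8832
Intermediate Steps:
383*b(0, 23) + 23 = 383*(23 - 1*0) + 23 = 383*(23 + 0) + 23 = 383*23 + 23 = 8809 + 23 = 8832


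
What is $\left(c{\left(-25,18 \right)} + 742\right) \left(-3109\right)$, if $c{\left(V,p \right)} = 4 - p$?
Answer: $-2263352$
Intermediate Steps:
$\left(c{\left(-25,18 \right)} + 742\right) \left(-3109\right) = \left(\left(4 - 18\right) + 742\right) \left(-3109\right) = \left(-14 + 742\right) \left(-3109\right) = 728 \left(-3109\right) = -2263352$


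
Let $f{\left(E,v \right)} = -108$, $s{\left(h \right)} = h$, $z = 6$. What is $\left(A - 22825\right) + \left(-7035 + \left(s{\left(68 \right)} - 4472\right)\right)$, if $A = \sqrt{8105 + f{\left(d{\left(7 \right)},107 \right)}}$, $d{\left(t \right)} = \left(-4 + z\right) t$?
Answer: $-34264 + \sqrt{7997} \approx -34175.0$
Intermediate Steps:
$d{\left(t \right)} = 2 t$ ($d{\left(t \right)} = \left(-4 + 6\right) t = 2 t$)
$A = \sqrt{7997}$ ($A = \sqrt{8105 - 108} = \sqrt{7997} \approx 89.426$)
$\left(A - 22825\right) + \left(-7035 + \left(s{\left(68 \right)} - 4472\right)\right) = \left(\sqrt{7997} - 22825\right) + \left(-7035 + \left(68 - 4472\right)\right) = \left(-22825 + \sqrt{7997}\right) + \left(-7035 + \left(68 - 4472\right)\right) = \left(-22825 + \sqrt{7997}\right) - 11439 = -34264 + \sqrt{7997}$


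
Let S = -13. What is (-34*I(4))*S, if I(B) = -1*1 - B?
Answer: -2210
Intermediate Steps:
I(B) = -1 - B
(-34*I(4))*S = -34*(-1 - 1*4)*(-13) = -34*(-1 - 4)*(-13) = -34*(-5)*(-13) = 170*(-13) = -2210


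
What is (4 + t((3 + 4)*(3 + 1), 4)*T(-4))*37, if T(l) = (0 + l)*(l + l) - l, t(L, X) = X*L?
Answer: 149332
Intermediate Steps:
t(L, X) = L*X
T(l) = -l + 2*l**2 (T(l) = l*(2*l) - l = 2*l**2 - l = -l + 2*l**2)
(4 + t((3 + 4)*(3 + 1), 4)*T(-4))*37 = (4 + (((3 + 4)*(3 + 1))*4)*(-4*(-1 + 2*(-4))))*37 = (4 + ((7*4)*4)*(-4*(-1 - 8)))*37 = (4 + (28*4)*(-4*(-9)))*37 = (4 + 112*36)*37 = (4 + 4032)*37 = 4036*37 = 149332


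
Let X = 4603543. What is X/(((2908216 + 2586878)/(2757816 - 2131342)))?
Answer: 1441999998691/2747547 ≈ 5.2483e+5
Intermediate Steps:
X/(((2908216 + 2586878)/(2757816 - 2131342))) = 4603543/(((2908216 + 2586878)/(2757816 - 2131342))) = 4603543/((5495094/626474)) = 4603543/((5495094*(1/626474))) = 4603543/(2747547/313237) = 4603543*(313237/2747547) = 1441999998691/2747547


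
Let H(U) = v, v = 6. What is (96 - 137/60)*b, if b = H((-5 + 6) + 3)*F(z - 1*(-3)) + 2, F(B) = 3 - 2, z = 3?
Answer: 11246/15 ≈ 749.73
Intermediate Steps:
H(U) = 6
F(B) = 1
b = 8 (b = 6*1 + 2 = 6 + 2 = 8)
(96 - 137/60)*b = (96 - 137/60)*8 = (5623/60)*8 = 11246/15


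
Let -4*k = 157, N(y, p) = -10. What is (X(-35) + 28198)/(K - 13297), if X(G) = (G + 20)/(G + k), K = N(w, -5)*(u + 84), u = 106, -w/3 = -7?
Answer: -2791622/1504503 ≈ -1.8555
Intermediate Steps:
w = 21 (w = -3*(-7) = 21)
K = -1900 (K = -10*(106 + 84) = -10*190 = -1900)
k = -157/4 (k = -¼*157 = -157/4 ≈ -39.250)
X(G) = (20 + G)/(-157/4 + G) (X(G) = (G + 20)/(G - 157/4) = (20 + G)/(-157/4 + G))
(X(-35) + 28198)/(K - 13297) = (4*(20 - 35)/(-157 + 4*(-35)) + 28198)/(-1900 - 13297) = (4*(-15)/(-157 - 140) + 28198)/(-15197) = (4*(-15)/(-297) + 28198)*(-1/15197) = (4*(-1/297)*(-15) + 28198)*(-1/15197) = (20/99 + 28198)*(-1/15197) = (2791622/99)*(-1/15197) = -2791622/1504503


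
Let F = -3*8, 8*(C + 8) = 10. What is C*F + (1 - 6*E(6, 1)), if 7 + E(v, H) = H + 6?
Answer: 163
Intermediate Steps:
C = -27/4 (C = -8 + (1/8)*10 = -8 + 5/4 = -27/4 ≈ -6.7500)
E(v, H) = -1 + H (E(v, H) = -7 + (H + 6) = -7 + (6 + H) = -1 + H)
F = -24
C*F + (1 - 6*E(6, 1)) = -27/4*(-24) + (1 - 6*(-1 + 1)) = 162 + (1 - 6*0) = 162 + (1 + 0) = 162 + 1 = 163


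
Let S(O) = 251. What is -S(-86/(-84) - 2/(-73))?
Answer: -251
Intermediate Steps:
-S(-86/(-84) - 2/(-73)) = -1*251 = -251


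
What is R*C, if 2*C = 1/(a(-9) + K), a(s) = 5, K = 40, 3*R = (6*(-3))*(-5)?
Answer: ⅓ ≈ 0.33333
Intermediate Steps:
R = 30 (R = ((6*(-3))*(-5))/3 = (-18*(-5))/3 = (⅓)*90 = 30)
C = 1/90 (C = 1/(2*(5 + 40)) = (½)/45 = (½)*(1/45) = 1/90 ≈ 0.011111)
R*C = 30*(1/90) = ⅓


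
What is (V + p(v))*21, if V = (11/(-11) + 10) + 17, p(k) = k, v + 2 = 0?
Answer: 504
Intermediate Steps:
v = -2 (v = -2 + 0 = -2)
V = 26 (V = (11*(-1/11) + 10) + 17 = (-1 + 10) + 17 = 9 + 17 = 26)
(V + p(v))*21 = (26 - 2)*21 = 24*21 = 504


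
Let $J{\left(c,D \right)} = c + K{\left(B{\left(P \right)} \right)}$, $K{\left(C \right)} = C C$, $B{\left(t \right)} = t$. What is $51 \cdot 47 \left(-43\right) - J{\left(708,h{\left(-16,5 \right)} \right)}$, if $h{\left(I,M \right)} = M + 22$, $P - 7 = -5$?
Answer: $-103783$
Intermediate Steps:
$P = 2$ ($P = 7 - 5 = 2$)
$h{\left(I,M \right)} = 22 + M$
$K{\left(C \right)} = C^{2}$
$J{\left(c,D \right)} = 4 + c$ ($J{\left(c,D \right)} = c + 2^{2} = c + 4 = 4 + c$)
$51 \cdot 47 \left(-43\right) - J{\left(708,h{\left(-16,5 \right)} \right)} = 51 \cdot 47 \left(-43\right) - \left(4 + 708\right) = 2397 \left(-43\right) - 712 = -103071 - 712 = -103783$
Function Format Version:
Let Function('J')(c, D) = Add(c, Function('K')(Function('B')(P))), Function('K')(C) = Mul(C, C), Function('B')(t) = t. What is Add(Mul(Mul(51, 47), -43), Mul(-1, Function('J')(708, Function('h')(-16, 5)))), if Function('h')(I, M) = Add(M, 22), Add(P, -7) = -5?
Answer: -103783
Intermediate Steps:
P = 2 (P = Add(7, -5) = 2)
Function('h')(I, M) = Add(22, M)
Function('K')(C) = Pow(C, 2)
Function('J')(c, D) = Add(4, c) (Function('J')(c, D) = Add(c, Pow(2, 2)) = Add(c, 4) = Add(4, c))
Add(Mul(Mul(51, 47), -43), Mul(-1, Function('J')(708, Function('h')(-16, 5)))) = Add(Mul(Mul(51, 47), -43), Mul(-1, Add(4, 708))) = Add(Mul(2397, -43), Mul(-1, 712)) = Add(-103071, -712) = -103783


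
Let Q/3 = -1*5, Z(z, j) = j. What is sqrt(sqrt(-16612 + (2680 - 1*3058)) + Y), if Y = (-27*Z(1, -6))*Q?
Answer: sqrt(-2430 + I*sqrt(16990)) ≈ 1.3216 + 49.313*I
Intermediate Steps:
Q = -15 (Q = 3*(-1*5) = 3*(-5) = -15)
Y = -2430 (Y = -27*(-6)*(-15) = 162*(-15) = -2430)
sqrt(sqrt(-16612 + (2680 - 1*3058)) + Y) = sqrt(sqrt(-16612 + (2680 - 1*3058)) - 2430) = sqrt(sqrt(-16612 + (2680 - 3058)) - 2430) = sqrt(sqrt(-16612 - 378) - 2430) = sqrt(sqrt(-16990) - 2430) = sqrt(I*sqrt(16990) - 2430) = sqrt(-2430 + I*sqrt(16990))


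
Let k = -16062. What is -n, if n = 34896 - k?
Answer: -50958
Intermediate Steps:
n = 50958 (n = 34896 - 1*(-16062) = 34896 + 16062 = 50958)
-n = -1*50958 = -50958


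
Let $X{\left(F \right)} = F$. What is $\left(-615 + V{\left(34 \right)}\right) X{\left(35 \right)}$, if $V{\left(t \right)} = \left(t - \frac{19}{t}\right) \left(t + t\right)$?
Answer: $58065$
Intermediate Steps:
$V{\left(t \right)} = 2 t \left(t - \frac{19}{t}\right)$ ($V{\left(t \right)} = \left(t - \frac{19}{t}\right) 2 t = 2 t \left(t - \frac{19}{t}\right)$)
$\left(-615 + V{\left(34 \right)}\right) X{\left(35 \right)} = \left(-615 - \left(38 - 2 \cdot 34^{2}\right)\right) 35 = \left(-615 + \left(-38 + 2 \cdot 1156\right)\right) 35 = \left(-615 + \left(-38 + 2312\right)\right) 35 = \left(-615 + 2274\right) 35 = 1659 \cdot 35 = 58065$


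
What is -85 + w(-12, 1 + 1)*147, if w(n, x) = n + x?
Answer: -1555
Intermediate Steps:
-85 + w(-12, 1 + 1)*147 = -85 + (-12 + (1 + 1))*147 = -85 + (-12 + 2)*147 = -85 - 10*147 = -85 - 1470 = -1555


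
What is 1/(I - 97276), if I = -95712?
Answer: -1/192988 ≈ -5.1817e-6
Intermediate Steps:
1/(I - 97276) = 1/(-95712 - 97276) = 1/(-192988) = -1/192988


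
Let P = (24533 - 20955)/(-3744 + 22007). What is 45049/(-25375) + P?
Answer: -14937513/9457625 ≈ -1.5794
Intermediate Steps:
P = 3578/18263 ≈ 0.19592
45049/(-25375) + P = 45049/(-25375) + 3578/18263 = 45049*(-1/25375) + 3578/18263 = -45049/25375 + 3578/18263 = -14937513/9457625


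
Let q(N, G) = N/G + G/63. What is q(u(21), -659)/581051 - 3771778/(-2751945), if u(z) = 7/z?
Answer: 4332727150540816/3161263319323515 ≈ 1.3706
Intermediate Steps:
q(N, G) = G/63 + N/G (q(N, G) = N/G + G*(1/63) = N/G + G/63 = G/63 + N/G)
q(u(21), -659)/581051 - 3771778/(-2751945) = ((1/63)*(-659) + (7/21)/(-659))/581051 - 3771778/(-2751945) = (-659/63 + (7*(1/21))*(-1/659))*(1/581051) - 3771778*(-1/2751945) = (-659/63 + (⅓)*(-1/659))*(1/581051) + 3771778/2751945 = (-659/63 - 1/1977)*(1/581051) + 3771778/2751945 = -434302/41517*1/581051 + 3771778/2751945 = -434302/24123494367 + 3771778/2751945 = 4332727150540816/3161263319323515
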